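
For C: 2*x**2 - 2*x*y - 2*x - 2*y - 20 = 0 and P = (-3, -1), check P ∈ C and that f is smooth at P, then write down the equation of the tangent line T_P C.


Tangent line at P: -12*x + 4*y - 32 = 0.

Step 1: f(-3, -1) = 0, so P lies on C.
Step 2: partial derivatives
  f_x(x, y) = 4*x - 2*y - 2, f_y(x, y) = -2*x - 2.
  f_x(P) = -12, f_y(P) = 4 (gradient nonzero, so P is smooth).
Step 3: tangent line at P: -12·(x − -3) + 4·(y − -1) = 0.
Expanding: -12*x + 4*y - 32 = 0.


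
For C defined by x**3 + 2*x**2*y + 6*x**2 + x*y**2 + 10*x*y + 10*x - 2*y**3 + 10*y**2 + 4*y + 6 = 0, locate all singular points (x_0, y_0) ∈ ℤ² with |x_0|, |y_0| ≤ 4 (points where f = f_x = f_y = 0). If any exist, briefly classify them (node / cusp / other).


Singular points: {(-3, 1)}; classification: node.

Compute partial derivatives:
  f_x = 3*x**2 + 4*x*y + 12*x + y**2 + 10*y + 10.
  f_y = 2*x**2 + 2*x*y + 10*x - 6*y**2 + 20*y + 4.
Scan x_0 ∈ {−4, ..., 4}. For each x_0, f_y(x_0, y) is a polynomial in y; find its integer roots y ∈ {−4, ..., 4}, then test f_x and f at those candidates.
  x = -4: f_y(-4, y) = -6*y**2 + 12*y - 4; no integer root y with |y| ≤ 4.
  x = -3: f_y(-3, y) = -6*y**2 + 14*y - 8; vanishes at y ∈ {1}. (-3, 1): f_x = 0, f = 0 — SINGULAR.
  x = -2: f_y(-2, y) = -6*y**2 + 16*y - 8; vanishes at y ∈ {2}. (-2, 2): f_x = 6 ≠ 0.
  x = -1: f_y(-1, y) = -6*y**2 + 18*y - 4; no integer root y with |y| ≤ 4.
  x = 0: f_y(0, y) = -6*y**2 + 20*y + 4; no integer root y with |y| ≤ 4.
  x = 1: f_y(1, y) = -6*y**2 + 22*y + 16; no integer root y with |y| ≤ 4.
  x = 2: f_y(2, y) = -6*y**2 + 24*y + 32; no integer root y with |y| ≤ 4.
  x = 3: f_y(3, y) = -6*y**2 + 26*y + 52; no integer root y with |y| ≤ 4.
  x = 4: f_y(4, y) = -6*y**2 + 28*y + 76; no integer root y with |y| ≤ 4.
Only singular point on the grid: (-3, 1).
Classify: substitute x = -3 + u, y = 1 + v and expand: f = u**3 + 2*u**2*v - u**2 + u*v**2 - 2*v**3 + v**2.
No constant or linear terms (consistent with a singular point). Quadratic part: -u**2 + v**2. Cubic part: u**3 + 2*u**2*v + u*v**2 - 2*v**3.
The quadratic part v**2 - u**2 = (v − u)(v + u) splits into two distinct linear factors, so there are two distinct tangent lines y − 1 = ±(x − -3) — this is a node (ordinary double point).
Classification: node.


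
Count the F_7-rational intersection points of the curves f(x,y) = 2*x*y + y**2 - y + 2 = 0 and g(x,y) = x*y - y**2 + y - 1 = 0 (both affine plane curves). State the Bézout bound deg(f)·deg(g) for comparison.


Common zeros: ∅; count = 0; Bézout bound = 4.

deg(f) = 2, deg(g) = 2, so Bézout bound = 4.
Scan x ∈ F_7. For each x, list the y ∈ F_7 with f(x, y) ≡ 0 and those with g(x, y) ≡ 0 (mod 7); the common zeros in that column are the intersection.
  x = 0: f ≡ 0 at y ∈ {4}; g ≡ 0 at y ∈ {3, 5}; common: ∅.
  x = 1: f ≡ 0 at y ∈ {3}; g ≡ 0 at y ∈ {1}; common: ∅.
  x = 2: f ≡ 0 at y ∈ {5, 6}; g ≡ 0 at y ∈ ∅; common: ∅.
  x = 3: f ≡ 0 at y ∈ ∅; g ≡ 0 at y ∈ ∅; common: ∅.
  x = 4: f ≡ 0 at y ∈ ∅; g ≡ 0 at y ∈ {6}; common: ∅.
  x = 5: f ≡ 0 at y ∈ ∅; g ≡ 0 at y ∈ {2, 4}; common: ∅.
  x = 6: f ≡ 0 at y ∈ {1, 2}; g ≡ 0 at y ∈ ∅; common: ∅.
Collecting: common zeros = ∅, so the count is 0.
Comparison with the Bézout bound: 0 ≤ 4 = deg(f)·deg(g), as expected for curves with no common component (the affine F_7-count falls short of the bound because intersections may lie at infinity, over extension fields, or carry multiplicity).


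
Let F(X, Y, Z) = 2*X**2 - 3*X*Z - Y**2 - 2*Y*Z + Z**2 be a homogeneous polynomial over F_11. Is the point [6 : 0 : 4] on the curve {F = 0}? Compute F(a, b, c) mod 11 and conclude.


F(6,0,4) ≡ 5 (mod 11); P is NOT on the curve.

Evaluate F(6, 0, 4) term-by-term (mod 11).
  2*X**2 ↦ 2·36·1·1 = 72
  -3*X*Z ↦ -3·6·1·4 = -72
  -Y**2 ↦ -1·1·0·1 = 0
  -2*Y*Z ↦ -2·1·0·4 = 0
  Z**2 ↦ 1·1·1·16 = 16
Sum: F(6, 0, 4) = (72) + (-72) + (0) + (0) + (16) = 16.
Reducing mod 11: 16 ≡ 5 (mod 11).
Since F(a, b, c) ≡ 5 ≠ 0 (mod 11), P does NOT lie on the curve.


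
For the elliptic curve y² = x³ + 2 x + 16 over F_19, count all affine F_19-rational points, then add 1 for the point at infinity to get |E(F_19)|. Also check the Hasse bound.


Affine points = {(0, 4), (0, 15), (1, 0), (2, 3), (2, 16), (3, 7), (3, 12), (6, 4), (6, 15), (11, 1), (11, 18), (12, 1), (12, 18), (13, 4), (13, 15), (15, 1), (15, 18), (17, 2), (17, 17)}; affine count = 19; |E(F_19)| = 20.

Discriminant check: Δ ∝ 4a³ + 27b² = 4·2³ + 27·16² = 4·8 + 27·256 ≡ 9 (mod 19). Nonzero ⇒ E is nonsingular.
For each x ∈ F_19, compute rhs = x³ + 2·x + 16 mod 19, then count y ∈ F_19 with y² ≡ rhs.
  x = 0: rhs = 16, matching y values: 4, 15 (2 points).
  x = 1: rhs = 0, matching y values: 0 (1 points).
  x = 2: rhs = 9, matching y values: 3, 16 (2 points).
  x = 3: rhs = 11, matching y values: 7, 12 (2 points).
  x = 4: rhs = 12, matching y values: none (0 points).
  x = 5: rhs = 18, matching y values: none (0 points).
  x = 6: rhs = 16, matching y values: 4, 15 (2 points).
  x = 7: rhs = 12, matching y values: none (0 points).
  x = 8: rhs = 12, matching y values: none (0 points).
  x = 9: rhs = 3, matching y values: none (0 points).
  x = 10: rhs = 10, matching y values: none (0 points).
  x = 11: rhs = 1, matching y values: 1, 18 (2 points).
  x = 12: rhs = 1, matching y values: 1, 18 (2 points).
  x = 13: rhs = 16, matching y values: 4, 15 (2 points).
  x = 14: rhs = 14, matching y values: none (0 points).
  x = 15: rhs = 1, matching y values: 1, 18 (2 points).
  x = 16: rhs = 2, matching y values: none (0 points).
  x = 17: rhs = 4, matching y values: 2, 17 (2 points).
  x = 18: rhs = 13, matching y values: none (0 points).
Total affine count: 19.
Full point count |E(F_19)| = 19 + 1 = 20.
Hasse bound: |20 − (19+1)| = |0| = 0 ≤ 2√19 ≈ 8.7178 ✓.


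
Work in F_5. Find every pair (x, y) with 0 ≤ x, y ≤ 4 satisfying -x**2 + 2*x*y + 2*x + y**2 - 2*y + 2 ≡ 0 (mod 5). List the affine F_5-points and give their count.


Affine F_5-points: {(0, 3), (0, 4), (2, 1), (2, 2), (3, 3), (4, 2)}; count = 6.

For each of the 25 pairs (x, y) ∈ F_5², evaluate f(x, y) mod 5. Record the zeros.
  x = 0: [0↦2, 1↦1, 2↦2, 3↦0, 4↦0]  zeros at y ∈ {3, 4}
  x = 1: [0↦3, 1↦4, 2↦2, 3↦2, 4↦4]  zeros at y ∈ ∅
  x = 2: [0↦2, 1↦0, 2↦0, 3↦2, 4↦1]  zeros at y ∈ {1, 2}
  x = 3: [0↦4, 1↦4, 2↦1, 3↦0, 4↦1]  zeros at y ∈ {3}
  x = 4: [0↦4, 1↦1, 2↦0, 3↦1, 4↦4]  zeros at y ∈ {2}
Collecting zeros: affine points = {(0, 3), (0, 4), (2, 1), (2, 2), (3, 3), (4, 2)}.
Total count |C(F_5)_aff| = 6.


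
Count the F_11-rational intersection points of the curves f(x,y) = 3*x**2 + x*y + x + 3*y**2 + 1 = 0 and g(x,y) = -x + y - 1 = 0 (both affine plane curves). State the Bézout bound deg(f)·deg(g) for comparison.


Common zeros: ∅; count = 0; Bézout bound = 2.

deg(f) = 2, deg(g) = 1, so Bézout bound = 2.
Scan x ∈ F_11. For each x, list the y ∈ F_11 with f(x, y) ≡ 0 and those with g(x, y) ≡ 0 (mod 11); the common zeros in that column are the intersection.
  x = 0: f ≡ 0 at y ∈ ∅; g ≡ 0 at y ∈ {1}; common: ∅.
  x = 1: f ≡ 0 at y ∈ ∅; g ≡ 0 at y ∈ {2}; common: ∅.
  x = 2: f ≡ 0 at y ∈ {7}; g ≡ 0 at y ∈ {3}; common: ∅.
  x = 3: f ≡ 0 at y ∈ {5}; g ≡ 0 at y ∈ {4}; common: ∅.
  x = 4: f ≡ 0 at y ∈ ∅; g ≡ 0 at y ∈ {5}; common: ∅.
  x = 5: f ≡ 0 at y ∈ ∅; g ≡ 0 at y ∈ {6}; common: ∅.
  x = 6: f ≡ 0 at y ∈ {4, 5}; g ≡ 0 at y ∈ {7}; common: ∅.
  x = 7: f ≡ 0 at y ∈ {1, 4}; g ≡ 0 at y ∈ {8}; common: ∅.
  x = 8: f ≡ 0 at y ∈ ∅; g ≡ 0 at y ∈ {9}; common: ∅.
  x = 9: f ≡ 0 at y ∈ {0, 8}; g ≡ 0 at y ∈ {10}; common: ∅.
  x = 10: f ≡ 0 at y ∈ {7, 8}; g ≡ 0 at y ∈ {0}; common: ∅.
Collecting: common zeros = ∅, so the count is 0.
Comparison with the Bézout bound: 0 ≤ 2 = deg(f)·deg(g), as expected for curves with no common component (the affine F_11-count falls short of the bound because intersections may lie at infinity, over extension fields, or carry multiplicity).


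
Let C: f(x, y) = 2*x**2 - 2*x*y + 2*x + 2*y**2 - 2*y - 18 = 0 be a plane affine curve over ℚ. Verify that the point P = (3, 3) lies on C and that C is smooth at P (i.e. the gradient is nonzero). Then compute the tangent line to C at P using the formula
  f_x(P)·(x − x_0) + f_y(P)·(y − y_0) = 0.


Tangent line at P: 8*x + 4*y - 36 = 0.

Step 1: f(3, 3) = 0, so P lies on C.
Step 2: partial derivatives
  f_x(x, y) = 4*x - 2*y + 2, f_y(x, y) = -2*x + 4*y - 2.
  f_x(P) = 8, f_y(P) = 4 (gradient nonzero, so P is smooth).
Step 3: tangent line at P: 8·(x − 3) + 4·(y − 3) = 0.
Expanding: 8*x + 4*y - 36 = 0.


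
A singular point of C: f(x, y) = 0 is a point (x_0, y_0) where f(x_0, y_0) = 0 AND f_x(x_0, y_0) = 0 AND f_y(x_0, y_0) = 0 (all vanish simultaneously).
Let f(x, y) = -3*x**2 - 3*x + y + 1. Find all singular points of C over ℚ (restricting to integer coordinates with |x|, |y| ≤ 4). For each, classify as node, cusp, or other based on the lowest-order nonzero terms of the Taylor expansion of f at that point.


No singular points in the scanned grid; C is smooth there.

Compute partial derivatives:
  f_x = -6*x - 3.
  f_y = 1.
f_y = 1 is a nonzero constant, so f_y never vanishes: no point (x, y) can satisfy f = f_x = f_y = 0. In particular no (x, y) ∈ {−4, ..., 4}² is singular; the curve is smooth.


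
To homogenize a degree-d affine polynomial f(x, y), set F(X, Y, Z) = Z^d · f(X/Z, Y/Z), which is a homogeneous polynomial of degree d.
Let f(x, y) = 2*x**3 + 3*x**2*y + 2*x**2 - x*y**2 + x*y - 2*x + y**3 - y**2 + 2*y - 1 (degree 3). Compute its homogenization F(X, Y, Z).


F(X, Y, Z) = 2*X**3 + 3*X**2*Y + 2*X**2*Z - X*Y**2 + X*Y*Z - 2*X*Z**2 + Y**3 - Y**2*Z + 2*Y*Z**2 - Z**3

deg(f) = 3.
Substitute x = X/Z, y = Y/Z into f, then multiply by Z^3.
  monomial 2·x^3·y^0 ↦ 2·X^3·Y^0·Z^0.
  monomial 3·x^2·y^1 ↦ 3·X^2·Y^1·Z^0.
  monomial 2·x^2·y^0 ↦ 2·X^2·Y^0·Z^1.
  monomial -1·x^1·y^2 ↦ -1·X^1·Y^2·Z^0.
  monomial 1·x^1·y^1 ↦ 1·X^1·Y^1·Z^1.
  monomial -2·x^1·y^0 ↦ -2·X^1·Y^0·Z^2.
  monomial 1·x^0·y^3 ↦ 1·X^0·Y^3·Z^0.
  monomial -1·x^0·y^2 ↦ -1·X^0·Y^2·Z^1.
  monomial 2·x^0·y^1 ↦ 2·X^0·Y^1·Z^2.
  monomial -1·x^0·y^0 ↦ -1·X^0·Y^0·Z^3.
Collecting: F(X, Y, Z) = 2*X**3 + 3*X**2*Y + 2*X**2*Z - X*Y**2 + X*Y*Z - 2*X*Z**2 + Y**3 - Y**2*Z + 2*Y*Z**2 - Z**3.


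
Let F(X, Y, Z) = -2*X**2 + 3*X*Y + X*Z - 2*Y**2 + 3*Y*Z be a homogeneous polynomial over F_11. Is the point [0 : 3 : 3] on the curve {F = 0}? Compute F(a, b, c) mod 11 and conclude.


F(0,3,3) ≡ 9 (mod 11); P is NOT on the curve.

Evaluate F(0, 3, 3) term-by-term (mod 11).
  -2*X**2 ↦ -2·0·1·1 = 0
  3*X*Y ↦ 3·0·3·1 = 0
  X*Z ↦ 1·0·1·3 = 0
  -2*Y**2 ↦ -2·1·9·1 = -18
  3*Y*Z ↦ 3·1·3·3 = 27
Sum: F(0, 3, 3) = (0) + (0) + (0) + (-18) + (27) = 9.
Reducing mod 11: 9 ≡ 9 (mod 11).
Since F(a, b, c) ≡ 9 ≠ 0 (mod 11), P does NOT lie on the curve.


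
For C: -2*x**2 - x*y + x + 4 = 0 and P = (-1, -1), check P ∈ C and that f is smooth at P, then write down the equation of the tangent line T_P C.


Tangent line at P: 6*x + y + 7 = 0.

Step 1: f(-1, -1) = 0, so P lies on C.
Step 2: partial derivatives
  f_x(x, y) = -4*x - y + 1, f_y(x, y) = -x.
  f_x(P) = 6, f_y(P) = 1 (gradient nonzero, so P is smooth).
Step 3: tangent line at P: 6·(x − -1) + 1·(y − -1) = 0.
Expanding: 6*x + y + 7 = 0.


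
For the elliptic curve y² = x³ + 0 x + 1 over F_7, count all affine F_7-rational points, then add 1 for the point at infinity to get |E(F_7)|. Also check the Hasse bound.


Affine points = {(0, 1), (0, 6), (1, 3), (1, 4), (2, 3), (2, 4), (3, 0), (4, 3), (4, 4), (5, 0), (6, 0)}; affine count = 11; |E(F_7)| = 12.

Discriminant check: Δ ∝ 4a³ + 27b² = 4·0³ + 27·1² = 4·0 + 27·1 ≡ 6 (mod 7). Nonzero ⇒ E is nonsingular.
For each x ∈ F_7, compute rhs = x³ + 0·x + 1 mod 7, then count y ∈ F_7 with y² ≡ rhs.
  x = 0: rhs = 1, matching y values: 1, 6 (2 points).
  x = 1: rhs = 2, matching y values: 3, 4 (2 points).
  x = 2: rhs = 2, matching y values: 3, 4 (2 points).
  x = 3: rhs = 0, matching y values: 0 (1 points).
  x = 4: rhs = 2, matching y values: 3, 4 (2 points).
  x = 5: rhs = 0, matching y values: 0 (1 points).
  x = 6: rhs = 0, matching y values: 0 (1 points).
Total affine count: 11.
Full point count |E(F_7)| = 11 + 1 = 12.
Hasse bound: |12 − (7+1)| = |4| = 4 ≤ 2√7 ≈ 5.2915 ✓.


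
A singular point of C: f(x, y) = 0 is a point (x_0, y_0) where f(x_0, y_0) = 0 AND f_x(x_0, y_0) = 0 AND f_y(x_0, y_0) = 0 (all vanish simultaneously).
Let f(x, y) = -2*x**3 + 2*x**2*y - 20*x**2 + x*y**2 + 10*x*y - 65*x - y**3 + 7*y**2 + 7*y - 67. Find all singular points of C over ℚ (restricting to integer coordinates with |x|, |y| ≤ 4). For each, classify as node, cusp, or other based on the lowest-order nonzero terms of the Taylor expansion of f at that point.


Singular points: {(-3, 1)}; classification: cusp.

Compute partial derivatives:
  f_x = -6*x**2 + 4*x*y - 40*x + y**2 + 10*y - 65.
  f_y = 2*x**2 + 2*x*y + 10*x - 3*y**2 + 14*y + 7.
Scan x_0 ∈ {−4, ..., 4}. For each x_0, f_y(x_0, y) is a polynomial in y; find its integer roots y ∈ {−4, ..., 4}, then test f_x and f at those candidates.
  x = -4: f_y(-4, y) = -3*y**2 + 6*y - 1; no integer root y with |y| ≤ 4.
  x = -3: f_y(-3, y) = -3*y**2 + 8*y - 5; vanishes at y ∈ {1}. (-3, 1): f_x = 0, f = 0 — SINGULAR.
  x = -2: f_y(-2, y) = -3*y**2 + 10*y - 5; no integer root y with |y| ≤ 4.
  x = -1: f_y(-1, y) = -3*y**2 + 12*y - 1; no integer root y with |y| ≤ 4.
  x = 0: f_y(0, y) = -3*y**2 + 14*y + 7; no integer root y with |y| ≤ 4.
  x = 1: f_y(1, y) = -3*y**2 + 16*y + 19; vanishes at y ∈ {-1}. (1, -1): f_x = -124 ≠ 0.
  x = 2: f_y(2, y) = -3*y**2 + 18*y + 35; no integer root y with |y| ≤ 4.
  x = 3: f_y(3, y) = -3*y**2 + 20*y + 55; no integer root y with |y| ≤ 4.
  x = 4: f_y(4, y) = -3*y**2 + 22*y + 79; no integer root y with |y| ≤ 4.
Only singular point on the grid: (-3, 1).
Classify: substitute x = -3 + u, y = 1 + v and expand: f = -2*u**3 + 2*u**2*v + u*v**2 - v**3 + v**2.
No constant or linear terms (consistent with a singular point). Quadratic part: v**2. Cubic part: -2*u**3 + 2*u**2*v + u*v**2 - v**3.
The quadratic part v**2 is a perfect square, so there is a single (double) tangent line v = 0, i.e. y = 1. Restricting the cubic part to that line (v = 0) leaves -2*u**3 ≠ 0, so f is not divisible by v and the branch is v² ≈ 2*u**3 to lowest order — this is a cusp.
Classification: cusp.


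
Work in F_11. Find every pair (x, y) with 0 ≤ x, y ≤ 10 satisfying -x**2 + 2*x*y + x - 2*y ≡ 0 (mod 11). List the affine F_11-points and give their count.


Affine F_11-points: {(0, 0), (1, 0), (1, 1), (1, 2), (1, 3), (1, 4), (1, 5), (1, 6), (1, 7), (1, 8), (1, 9), (1, 10), (2, 1), (3, 7), (4, 2), (5, 8), (6, 3), (7, 9), (8, 4), (9, 10), (10, 5)}; count = 21.

For each of the 121 pairs (x, y) ∈ F_11², evaluate f(x, y) mod 11. Record the zeros.
  x = 0: [0↦0, 1↦9, 2↦7, 3↦5, 4↦3, 5↦1, 6↦10, 7↦8, 8↦6, 9↦4, 10↦2]  zeros at y ∈ {0}
  x = 1: [0↦0, 1↦0, 2↦0, 3↦0, 4↦0, 5↦0, 6↦0, 7↦0, 8↦0, 9↦0, 10↦0]  zeros at y ∈ {0, 1, 2, 3, 4, 5, 6, 7, 8, 9, 10}
  x = 2: [0↦9, 1↦0, 2↦2, 3↦4, 4↦6, 5↦8, 6↦10, 7↦1, 8↦3, 9↦5, 10↦7]  zeros at y ∈ {1}
  x = 3: [0↦5, 1↦9, 2↦2, 3↦6, 4↦10, 5↦3, 6↦7, 7↦0, 8↦4, 9↦8, 10↦1]  zeros at y ∈ {7}
  x = 4: [0↦10, 1↦5, 2↦0, 3↦6, 4↦1, 5↦7, 6↦2, 7↦8, 8↦3, 9↦9, 10↦4]  zeros at y ∈ {2}
  x = 5: [0↦2, 1↦10, 2↦7, 3↦4, 4↦1, 5↦9, 6↦6, 7↦3, 8↦0, 9↦8, 10↦5]  zeros at y ∈ {8}
  x = 6: [0↦3, 1↦2, 2↦1, 3↦0, 4↦10, 5↦9, 6↦8, 7↦7, 8↦6, 9↦5, 10↦4]  zeros at y ∈ {3}
  x = 7: [0↦2, 1↦3, 2↦4, 3↦5, 4↦6, 5↦7, 6↦8, 7↦9, 8↦10, 9↦0, 10↦1]  zeros at y ∈ {9}
  x = 8: [0↦10, 1↦2, 2↦5, 3↦8, 4↦0, 5↦3, 6↦6, 7↦9, 8↦1, 9↦4, 10↦7]  zeros at y ∈ {4}
  x = 9: [0↦5, 1↦10, 2↦4, 3↦9, 4↦3, 5↦8, 6↦2, 7↦7, 8↦1, 9↦6, 10↦0]  zeros at y ∈ {10}
  x = 10: [0↦9, 1↦5, 2↦1, 3↦8, 4↦4, 5↦0, 6↦7, 7↦3, 8↦10, 9↦6, 10↦2]  zeros at y ∈ {5}
Collecting zeros: affine points = {(0, 0), (1, 0), (1, 1), (1, 2), (1, 3), (1, 4), (1, 5), (1, 6), (1, 7), (1, 8), (1, 9), (1, 10), (2, 1), (3, 7), (4, 2), (5, 8), (6, 3), (7, 9), (8, 4), (9, 10), (10, 5)}.
Total count |C(F_11)_aff| = 21.


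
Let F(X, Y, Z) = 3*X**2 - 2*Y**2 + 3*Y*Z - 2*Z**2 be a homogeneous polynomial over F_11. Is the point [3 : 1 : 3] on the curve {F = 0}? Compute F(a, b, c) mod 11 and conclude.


F(3,1,3) ≡ 5 (mod 11); P is NOT on the curve.

Evaluate F(3, 1, 3) term-by-term (mod 11).
  3*X**2 ↦ 3·9·1·1 = 27
  -2*Y**2 ↦ -2·1·1·1 = -2
  3*Y*Z ↦ 3·1·1·3 = 9
  -2*Z**2 ↦ -2·1·1·9 = -18
Sum: F(3, 1, 3) = (27) + (-2) + (9) + (-18) = 16.
Reducing mod 11: 16 ≡ 5 (mod 11).
Since F(a, b, c) ≡ 5 ≠ 0 (mod 11), P does NOT lie on the curve.


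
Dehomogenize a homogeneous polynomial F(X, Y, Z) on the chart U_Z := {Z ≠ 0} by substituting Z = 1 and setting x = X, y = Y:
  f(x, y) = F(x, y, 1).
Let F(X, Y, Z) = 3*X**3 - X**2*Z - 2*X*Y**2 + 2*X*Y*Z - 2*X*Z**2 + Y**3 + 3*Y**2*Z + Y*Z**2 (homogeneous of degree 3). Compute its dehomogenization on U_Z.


f(x, y) = 3*x**3 - x**2 - 2*x*y**2 + 2*x*y - 2*x + y**3 + 3*y**2 + y

On U_Z we set Z = 1. Each monomial c·X^i·Y^j·Z^k in F becomes c·x^i·y^j·1^k = c·x^i·y^j.
Substituting Z = 1: F(X, Y, 1) = 3*x**3 - x**2 - 2*x*y**2 + 2*x*y - 2*x + y**3 + 3*y**2 + y.
Note: deg(f) ≤ deg(F) = 3; strict inequality happens when F is divisible by Z (lost terms).


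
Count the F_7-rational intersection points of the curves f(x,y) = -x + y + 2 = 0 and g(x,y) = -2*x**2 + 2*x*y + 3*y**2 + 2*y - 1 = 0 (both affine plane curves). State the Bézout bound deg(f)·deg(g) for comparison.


Common zeros: {(0, 5)}; count = 1; Bézout bound = 2.

deg(f) = 1, deg(g) = 2, so Bézout bound = 2.
Scan x ∈ F_7. For each x, list the y ∈ F_7 with f(x, y) ≡ 0 and those with g(x, y) ≡ 0 (mod 7); the common zeros in that column are the intersection.
  x = 0: f ≡ 0 at y ∈ {5}; g ≡ 0 at y ∈ {5, 6}; common: {5}.
  x = 1: f ≡ 0 at y ∈ {6}; g ≡ 0 at y ∈ ∅; common: ∅.
  x = 2: f ≡ 0 at y ∈ {0}; g ≡ 0 at y ∈ {1, 4}; common: ∅.
  x = 3: f ≡ 0 at y ∈ {1}; g ≡ 0 at y ∈ ∅; common: ∅.
  x = 4: f ≡ 0 at y ∈ {2}; g ≡ 0 at y ∈ ∅; common: ∅.
  x = 5: f ≡ 0 at y ∈ {3}; g ≡ 0 at y ∈ {5}; common: ∅.
  x = 6: f ≡ 0 at y ∈ {4}; g ≡ 0 at y ∈ {1, 6}; common: ∅.
Collecting: common zeros = {(0, 5)}, so the count is 1.
Comparison with the Bézout bound: 1 ≤ 2 = deg(f)·deg(g), as expected for curves with no common component (the affine F_7-count falls short of the bound because intersections may lie at infinity, over extension fields, or carry multiplicity).


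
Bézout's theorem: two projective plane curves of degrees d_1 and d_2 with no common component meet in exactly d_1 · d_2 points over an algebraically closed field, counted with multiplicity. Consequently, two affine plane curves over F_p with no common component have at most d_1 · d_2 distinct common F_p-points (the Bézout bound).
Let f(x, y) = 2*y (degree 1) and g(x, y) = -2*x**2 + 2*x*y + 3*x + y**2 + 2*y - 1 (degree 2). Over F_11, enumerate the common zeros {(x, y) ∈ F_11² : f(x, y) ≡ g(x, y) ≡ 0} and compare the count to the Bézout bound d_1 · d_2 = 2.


Common zeros: {(1, 0), (6, 0)}; count = 2; Bézout bound = 2.

deg(f) = 1, deg(g) = 2, so Bézout bound = 2.
Scan x ∈ F_11. For each x, list the y ∈ F_11 with f(x, y) ≡ 0 and those with g(x, y) ≡ 0 (mod 11); the common zeros in that column are the intersection.
  x = 0: f ≡ 0 at y ∈ {0}; g ≡ 0 at y ∈ ∅; common: ∅.
  x = 1: f ≡ 0 at y ∈ {0}; g ≡ 0 at y ∈ {0, 7}; common: {0}.
  x = 2: f ≡ 0 at y ∈ {0}; g ≡ 0 at y ∈ {7, 9}; common: ∅.
  x = 3: f ≡ 0 at y ∈ {0}; g ≡ 0 at y ∈ {5, 9}; common: ∅.
  x = 4: f ≡ 0 at y ∈ {0}; g ≡ 0 at y ∈ ∅; common: ∅.
  x = 5: f ≡ 0 at y ∈ {0}; g ≡ 0 at y ∈ ∅; common: ∅.
  x = 6: f ≡ 0 at y ∈ {0}; g ≡ 0 at y ∈ {0, 8}; common: {0}.
  x = 7: f ≡ 0 at y ∈ {0}; g ≡ 0 at y ∈ ∅; common: ∅.
  x = 8: f ≡ 0 at y ∈ {0}; g ≡ 0 at y ∈ ∅; common: ∅.
  x = 9: f ≡ 0 at y ∈ {0}; g ≡ 0 at y ∈ {5, 8}; common: ∅.
  x = 10: f ≡ 0 at y ∈ {0}; g ≡ 0 at y ∈ ∅; common: ∅.
Collecting: common zeros = {(1, 0), (6, 0)}, so the count is 2.
Comparison with the Bézout bound: 2 ≤ 2 = deg(f)·deg(g), as expected for curves with no common component (the bound is attained).


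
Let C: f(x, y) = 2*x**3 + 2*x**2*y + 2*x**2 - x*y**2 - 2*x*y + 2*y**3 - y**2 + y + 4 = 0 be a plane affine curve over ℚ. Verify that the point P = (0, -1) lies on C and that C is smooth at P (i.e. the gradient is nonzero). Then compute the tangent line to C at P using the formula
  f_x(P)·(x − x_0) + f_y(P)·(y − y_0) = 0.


Tangent line at P: x + 9*y + 9 = 0.

Step 1: f(0, -1) = 0, so P lies on C.
Step 2: partial derivatives
  f_x(x, y) = 6*x**2 + 4*x*y + 4*x - y**2 - 2*y, f_y(x, y) = 2*x**2 - 2*x*y - 2*x + 6*y**2 - 2*y + 1.
  f_x(P) = 1, f_y(P) = 9 (gradient nonzero, so P is smooth).
Step 3: tangent line at P: 1·(x − 0) + 9·(y − -1) = 0.
Expanding: x + 9*y + 9 = 0.


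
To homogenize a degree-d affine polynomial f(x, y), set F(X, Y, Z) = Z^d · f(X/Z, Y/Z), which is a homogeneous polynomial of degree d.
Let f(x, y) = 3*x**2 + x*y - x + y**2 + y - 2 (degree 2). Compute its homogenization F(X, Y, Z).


F(X, Y, Z) = 3*X**2 + X*Y - X*Z + Y**2 + Y*Z - 2*Z**2

deg(f) = 2.
Substitute x = X/Z, y = Y/Z into f, then multiply by Z^2.
  monomial 3·x^2·y^0 ↦ 3·X^2·Y^0·Z^0.
  monomial 1·x^1·y^1 ↦ 1·X^1·Y^1·Z^0.
  monomial -1·x^1·y^0 ↦ -1·X^1·Y^0·Z^1.
  monomial 1·x^0·y^2 ↦ 1·X^0·Y^2·Z^0.
  monomial 1·x^0·y^1 ↦ 1·X^0·Y^1·Z^1.
  monomial -2·x^0·y^0 ↦ -2·X^0·Y^0·Z^2.
Collecting: F(X, Y, Z) = 3*X**2 + X*Y - X*Z + Y**2 + Y*Z - 2*Z**2.


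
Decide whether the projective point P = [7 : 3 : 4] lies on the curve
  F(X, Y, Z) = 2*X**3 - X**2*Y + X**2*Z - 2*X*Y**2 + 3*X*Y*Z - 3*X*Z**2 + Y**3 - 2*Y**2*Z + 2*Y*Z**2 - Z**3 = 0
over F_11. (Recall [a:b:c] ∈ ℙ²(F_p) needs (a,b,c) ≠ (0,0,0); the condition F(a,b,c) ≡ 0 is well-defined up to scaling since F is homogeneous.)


F(7,3,4) ≡ 6 (mod 11); P is NOT on the curve.

Evaluate F(7, 3, 4) term-by-term (mod 11).
  2*X**3 ↦ 2·343·1·1 = 686
  -X**2*Y ↦ -1·49·3·1 = -147
  X**2*Z ↦ 1·49·1·4 = 196
  -2*X*Y**2 ↦ -2·7·9·1 = -126
  3*X*Y*Z ↦ 3·7·3·4 = 252
  -3*X*Z**2 ↦ -3·7·1·16 = -336
  Y**3 ↦ 1·1·27·1 = 27
  -2*Y**2*Z ↦ -2·1·9·4 = -72
  2*Y*Z**2 ↦ 2·1·3·16 = 96
  -Z**3 ↦ -1·1·1·64 = -64
Sum: F(7, 3, 4) = (686) + (-147) + (196) + (-126) + (252) + (-336) + (27) + (-72) + (96) + (-64) = 512.
Reducing mod 11: 512 ≡ 6 (mod 11).
Since F(a, b, c) ≡ 6 ≠ 0 (mod 11), P does NOT lie on the curve.


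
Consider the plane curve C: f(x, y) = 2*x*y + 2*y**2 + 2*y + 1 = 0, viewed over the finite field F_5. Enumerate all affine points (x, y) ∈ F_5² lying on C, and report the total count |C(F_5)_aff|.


Affine F_5-points: {(0, 1), (0, 3), (3, 2), (3, 4)}; count = 4.

For each of the 25 pairs (x, y) ∈ F_5², evaluate f(x, y) mod 5. Record the zeros.
  x = 0: [0↦1, 1↦0, 2↦3, 3↦0, 4↦1]  zeros at y ∈ {1, 3}
  x = 1: [0↦1, 1↦2, 2↦2, 3↦1, 4↦4]  zeros at y ∈ ∅
  x = 2: [0↦1, 1↦4, 2↦1, 3↦2, 4↦2]  zeros at y ∈ ∅
  x = 3: [0↦1, 1↦1, 2↦0, 3↦3, 4↦0]  zeros at y ∈ {2, 4}
  x = 4: [0↦1, 1↦3, 2↦4, 3↦4, 4↦3]  zeros at y ∈ ∅
Collecting zeros: affine points = {(0, 1), (0, 3), (3, 2), (3, 4)}.
Total count |C(F_5)_aff| = 4.


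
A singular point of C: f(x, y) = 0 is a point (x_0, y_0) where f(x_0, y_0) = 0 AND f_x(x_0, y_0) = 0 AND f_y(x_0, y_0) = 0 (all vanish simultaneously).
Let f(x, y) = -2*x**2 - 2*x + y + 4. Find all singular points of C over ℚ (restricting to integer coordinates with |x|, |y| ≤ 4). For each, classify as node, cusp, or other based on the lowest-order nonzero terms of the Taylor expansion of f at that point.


No singular points in the scanned grid; C is smooth there.

Compute partial derivatives:
  f_x = -4*x - 2.
  f_y = 1.
f_y = 1 is a nonzero constant, so f_y never vanishes: no point (x, y) can satisfy f = f_x = f_y = 0. In particular no (x, y) ∈ {−4, ..., 4}² is singular; the curve is smooth.


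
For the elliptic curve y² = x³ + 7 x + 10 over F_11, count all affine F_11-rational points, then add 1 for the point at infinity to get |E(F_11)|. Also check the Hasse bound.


Affine points = {(3, 5), (3, 6), (4, 5), (4, 6), (5, 4), (5, 7), (6, 2), (6, 9)}; affine count = 8; |E(F_11)| = 9.

Discriminant check: Δ ∝ 4a³ + 27b² = 4·7³ + 27·10² = 4·343 + 27·100 ≡ 2 (mod 11). Nonzero ⇒ E is nonsingular.
For each x ∈ F_11, compute rhs = x³ + 7·x + 10 mod 11, then count y ∈ F_11 with y² ≡ rhs.
  x = 0: rhs = 10, matching y values: none (0 points).
  x = 1: rhs = 7, matching y values: none (0 points).
  x = 2: rhs = 10, matching y values: none (0 points).
  x = 3: rhs = 3, matching y values: 5, 6 (2 points).
  x = 4: rhs = 3, matching y values: 5, 6 (2 points).
  x = 5: rhs = 5, matching y values: 4, 7 (2 points).
  x = 6: rhs = 4, matching y values: 2, 9 (2 points).
  x = 7: rhs = 6, matching y values: none (0 points).
  x = 8: rhs = 6, matching y values: none (0 points).
  x = 9: rhs = 10, matching y values: none (0 points).
  x = 10: rhs = 2, matching y values: none (0 points).
Total affine count: 8.
Full point count |E(F_11)| = 8 + 1 = 9.
Hasse bound: |9 − (11+1)| = |-3| = 3 ≤ 2√11 ≈ 6.6332 ✓.


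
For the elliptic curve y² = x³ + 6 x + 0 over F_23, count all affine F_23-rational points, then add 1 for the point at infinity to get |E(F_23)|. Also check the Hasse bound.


Affine points = {(0, 0), (8, 10), (8, 13), (9, 1), (9, 22), (10, 5), (10, 18), (12, 11), (12, 12), (16, 11), (16, 12), (17, 1), (17, 22), (18, 11), (18, 12), (19, 2), (19, 21), (20, 1), (20, 22), (21, 7), (21, 16), (22, 4), (22, 19)}; affine count = 23; |E(F_23)| = 24.

Discriminant check: Δ ∝ 4a³ + 27b² = 4·6³ + 27·0² = 4·216 + 27·0 ≡ 13 (mod 23). Nonzero ⇒ E is nonsingular.
For each x ∈ F_23, compute rhs = x³ + 6·x + 0 mod 23, then count y ∈ F_23 with y² ≡ rhs.
  x = 0: rhs = 0, matching y values: 0 (1 points).
  x = 1: rhs = 7, matching y values: none (0 points).
  x = 2: rhs = 20, matching y values: none (0 points).
  x = 3: rhs = 22, matching y values: none (0 points).
  x = 4: rhs = 19, matching y values: none (0 points).
  x = 5: rhs = 17, matching y values: none (0 points).
  x = 6: rhs = 22, matching y values: none (0 points).
  x = 7: rhs = 17, matching y values: none (0 points).
  x = 8: rhs = 8, matching y values: 10, 13 (2 points).
  x = 9: rhs = 1, matching y values: 1, 22 (2 points).
  x = 10: rhs = 2, matching y values: 5, 18 (2 points).
  x = 11: rhs = 17, matching y values: none (0 points).
  x = 12: rhs = 6, matching y values: 11, 12 (2 points).
  x = 13: rhs = 21, matching y values: none (0 points).
  x = 14: rhs = 22, matching y values: none (0 points).
  x = 15: rhs = 15, matching y values: none (0 points).
  x = 16: rhs = 6, matching y values: 11, 12 (2 points).
  x = 17: rhs = 1, matching y values: 1, 22 (2 points).
  x = 18: rhs = 6, matching y values: 11, 12 (2 points).
  x = 19: rhs = 4, matching y values: 2, 21 (2 points).
  x = 20: rhs = 1, matching y values: 1, 22 (2 points).
  x = 21: rhs = 3, matching y values: 7, 16 (2 points).
  x = 22: rhs = 16, matching y values: 4, 19 (2 points).
Total affine count: 23.
Full point count |E(F_23)| = 23 + 1 = 24.
Hasse bound: |24 − (23+1)| = |0| = 0 ≤ 2√23 ≈ 9.5917 ✓.


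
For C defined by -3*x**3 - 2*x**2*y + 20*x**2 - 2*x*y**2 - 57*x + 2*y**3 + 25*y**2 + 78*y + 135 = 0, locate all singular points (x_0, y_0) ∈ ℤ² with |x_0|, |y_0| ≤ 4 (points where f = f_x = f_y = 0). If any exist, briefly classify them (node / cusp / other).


Singular points: {(3, -3)}; classification: node.

Compute partial derivatives:
  f_x = -9*x**2 - 4*x*y + 40*x - 2*y**2 - 57.
  f_y = -2*x**2 - 4*x*y + 6*y**2 + 50*y + 78.
Scan x_0 ∈ {−4, ..., 4}. For each x_0, f_y(x_0, y) is a polynomial in y; find its integer roots y ∈ {−4, ..., 4}, then test f_x and f at those candidates.
  x = -4: f_y(-4, y) = 6*y**2 + 66*y + 46; no integer root y with |y| ≤ 4.
  x = -3: f_y(-3, y) = 6*y**2 + 62*y + 60; no integer root y with |y| ≤ 4.
  x = -2: f_y(-2, y) = 6*y**2 + 58*y + 70; no integer root y with |y| ≤ 4.
  x = -1: f_y(-1, y) = 6*y**2 + 54*y + 76; no integer root y with |y| ≤ 4.
  x = 0: f_y(0, y) = 6*y**2 + 50*y + 78; no integer root y with |y| ≤ 4.
  x = 1: f_y(1, y) = 6*y**2 + 46*y + 76; no integer root y with |y| ≤ 4.
  x = 2: f_y(2, y) = 6*y**2 + 42*y + 70; no integer root y with |y| ≤ 4.
  x = 3: f_y(3, y) = 6*y**2 + 38*y + 60; vanishes at y ∈ {-3}. (3, -3): f_x = 0, f = 0 — SINGULAR.
  x = 4: f_y(4, y) = 6*y**2 + 34*y + 46; no integer root y with |y| ≤ 4.
Only singular point on the grid: (3, -3).
Classify: substitute x = 3 + u, y = -3 + v and expand: f = -3*u**3 - 2*u**2*v - u**2 - 2*u*v**2 + 2*v**3 + v**2.
No constant or linear terms (consistent with a singular point). Quadratic part: -u**2 + v**2. Cubic part: -3*u**3 - 2*u**2*v - 2*u*v**2 + 2*v**3.
The quadratic part v**2 - u**2 = (v − u)(v + u) splits into two distinct linear factors, so there are two distinct tangent lines y − -3 = ±(x − 3) — this is a node (ordinary double point).
Classification: node.


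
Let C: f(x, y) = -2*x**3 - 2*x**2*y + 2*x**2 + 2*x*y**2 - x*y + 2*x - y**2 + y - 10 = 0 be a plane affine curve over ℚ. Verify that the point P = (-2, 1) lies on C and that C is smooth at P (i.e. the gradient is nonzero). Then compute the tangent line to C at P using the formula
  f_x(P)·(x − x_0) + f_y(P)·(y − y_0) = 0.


Tangent line at P: -21*x - 15*y - 27 = 0.

Step 1: f(-2, 1) = 0, so P lies on C.
Step 2: partial derivatives
  f_x(x, y) = -6*x**2 - 4*x*y + 4*x + 2*y**2 - y + 2, f_y(x, y) = -2*x**2 + 4*x*y - x - 2*y + 1.
  f_x(P) = -21, f_y(P) = -15 (gradient nonzero, so P is smooth).
Step 3: tangent line at P: -21·(x − -2) + -15·(y − 1) = 0.
Expanding: -21*x - 15*y - 27 = 0.


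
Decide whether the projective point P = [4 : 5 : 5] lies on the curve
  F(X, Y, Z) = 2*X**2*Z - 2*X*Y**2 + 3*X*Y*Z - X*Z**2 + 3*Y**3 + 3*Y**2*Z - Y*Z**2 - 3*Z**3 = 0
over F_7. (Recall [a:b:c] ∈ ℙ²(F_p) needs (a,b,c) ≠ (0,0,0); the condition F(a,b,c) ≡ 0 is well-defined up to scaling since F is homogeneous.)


F(4,5,5) ≡ 4 (mod 7); P is NOT on the curve.

Evaluate F(4, 5, 5) term-by-term (mod 7).
  2*X**2*Z ↦ 2·16·1·5 = 160
  -2*X*Y**2 ↦ -2·4·25·1 = -200
  3*X*Y*Z ↦ 3·4·5·5 = 300
  -X*Z**2 ↦ -1·4·1·25 = -100
  3*Y**3 ↦ 3·1·125·1 = 375
  3*Y**2*Z ↦ 3·1·25·5 = 375
  -Y*Z**2 ↦ -1·1·5·25 = -125
  -3*Z**3 ↦ -3·1·1·125 = -375
Sum: F(4, 5, 5) = (160) + (-200) + (300) + (-100) + (375) + (375) + (-125) + (-375) = 410.
Reducing mod 7: 410 ≡ 4 (mod 7).
Since F(a, b, c) ≡ 4 ≠ 0 (mod 7), P does NOT lie on the curve.


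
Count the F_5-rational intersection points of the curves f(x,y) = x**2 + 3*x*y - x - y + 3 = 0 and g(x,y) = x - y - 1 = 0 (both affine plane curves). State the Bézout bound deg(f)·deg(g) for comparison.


Common zeros: {(2, 1), (3, 2)}; count = 2; Bézout bound = 2.

deg(f) = 2, deg(g) = 1, so Bézout bound = 2.
Scan x ∈ F_5. For each x, list the y ∈ F_5 with f(x, y) ≡ 0 and those with g(x, y) ≡ 0 (mod 5); the common zeros in that column are the intersection.
  x = 0: f ≡ 0 at y ∈ {3}; g ≡ 0 at y ∈ {4}; common: ∅.
  x = 1: f ≡ 0 at y ∈ {1}; g ≡ 0 at y ∈ {0}; common: ∅.
  x = 2: f ≡ 0 at y ∈ {0, 1, 2, 3, 4}; g ≡ 0 at y ∈ {1}; common: {1}.
  x = 3: f ≡ 0 at y ∈ {2}; g ≡ 0 at y ∈ {2}; common: {2}.
  x = 4: f ≡ 0 at y ∈ {0}; g ≡ 0 at y ∈ {3}; common: ∅.
Collecting: common zeros = {(2, 1), (3, 2)}, so the count is 2.
Comparison with the Bézout bound: 2 ≤ 2 = deg(f)·deg(g), as expected for curves with no common component (the bound is attained).


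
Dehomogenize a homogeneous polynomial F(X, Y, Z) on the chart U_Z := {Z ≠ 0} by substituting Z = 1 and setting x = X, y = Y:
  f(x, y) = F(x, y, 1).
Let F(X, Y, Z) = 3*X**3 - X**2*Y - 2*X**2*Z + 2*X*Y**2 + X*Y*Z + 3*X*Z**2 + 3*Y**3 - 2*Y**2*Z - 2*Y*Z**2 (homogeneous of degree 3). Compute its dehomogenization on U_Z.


f(x, y) = 3*x**3 - x**2*y - 2*x**2 + 2*x*y**2 + x*y + 3*x + 3*y**3 - 2*y**2 - 2*y

On U_Z we set Z = 1. Each monomial c·X^i·Y^j·Z^k in F becomes c·x^i·y^j·1^k = c·x^i·y^j.
Substituting Z = 1: F(X, Y, 1) = 3*x**3 - x**2*y - 2*x**2 + 2*x*y**2 + x*y + 3*x + 3*y**3 - 2*y**2 - 2*y.
Note: deg(f) ≤ deg(F) = 3; strict inequality happens when F is divisible by Z (lost terms).


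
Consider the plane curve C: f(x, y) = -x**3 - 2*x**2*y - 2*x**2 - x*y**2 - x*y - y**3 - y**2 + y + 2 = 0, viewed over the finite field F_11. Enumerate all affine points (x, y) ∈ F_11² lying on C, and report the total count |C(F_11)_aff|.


Affine F_11-points: {(0, 5), (1, 10), (2, 9), (3, 9), (5, 7), (6, 0), (6, 4), (8, 0), (8, 4), (8, 9), (9, 4), (10, 1)}; count = 12.

For each of the 121 pairs (x, y) ∈ F_11², evaluate f(x, y) mod 11. Record the zeros.
  x = 0: [0↦2, 1↦1, 2↦3, 3↦2, 4↦3, 5↦0, 6↦9, 7↦2, 8↦6, 9↦4, 10↦1]  zeros at y ∈ {5}
  x = 1: [0↦10, 1↦5, 2↦1, 3↦3, 4↦5, 5↦1, 6↦7, 7↦6, 8↦3, 9↦3, 10↦0]  zeros at y ∈ {10}
  x = 2: [0↦8, 1↦6, 2↦3, 3↦4, 4↦3, 5↦5, 6↦4, 7↦5, 8↦2, 9↦0, 10↦4]  zeros at y ∈ {9}
  x = 3: [0↦1, 1↦9, 2↦3, 3↦10, 4↦2, 5↦6, 6↦5, 7↦4, 8↦8, 9↦0, 10↦7]  zeros at y ∈ {9}
  x = 4: [0↦5, 1↦8, 2↦6, 3↦4, 4↦7, 5↦9, 6↦4, 7↦8, 8↦4, 9↦8, 10↦3]  zeros at y ∈ ∅
  x = 5: [0↦3, 1↦8, 2↦6, 3↦2, 4↦1, 5↦8, 6↦6, 7↦0, 8↦6, 9↦7, 10↦8]  zeros at y ∈ {7}
  x = 6: [0↦0, 1↦3, 2↦8, 3↦9, 4↦0, 5↦8, 6↦5, 7↦7, 8↦8, 9↦2, 10↦5]  zeros at y ∈ {0, 4}
  x = 7: [0↦1, 1↦9, 2↦6, 3↦8, 4↦9, 5↦3, 6↦6, 7↦1, 8↦4, 9↦9, 10↦10]  zeros at y ∈ ∅
  x = 8: [0↦0, 1↦9, 2↦5, 3↦4, 4↦0, 5↦9, 6↦3, 7↦9, 8↦10, 9↦0, 10↦6]  zeros at y ∈ {0, 4, 9}
  x = 9: [0↦2, 1↦8, 2↦10, 3↦2, 4↦0, 5↦9, 6↦1, 7↦3, 8↦9, 9↦2, 10↦9]  zeros at y ∈ {4}
  x = 10: [0↦1, 1↦0, 2↦4, 3↦7, 4↦3, 5↦8, 6↦5, 7↦10, 8↦6, 9↦9, 10↦2]  zeros at y ∈ {1}
Collecting zeros: affine points = {(0, 5), (1, 10), (2, 9), (3, 9), (5, 7), (6, 0), (6, 4), (8, 0), (8, 4), (8, 9), (9, 4), (10, 1)}.
Total count |C(F_11)_aff| = 12.


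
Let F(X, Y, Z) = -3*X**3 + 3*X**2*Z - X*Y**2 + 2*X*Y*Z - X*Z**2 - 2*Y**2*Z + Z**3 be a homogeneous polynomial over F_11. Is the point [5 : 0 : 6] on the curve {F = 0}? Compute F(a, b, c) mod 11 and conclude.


F(5,0,6) ≡ 1 (mod 11); P is NOT on the curve.

Evaluate F(5, 0, 6) term-by-term (mod 11).
  -3*X**3 ↦ -3·125·1·1 = -375
  3*X**2*Z ↦ 3·25·1·6 = 450
  -X*Y**2 ↦ -1·5·0·1 = 0
  2*X*Y*Z ↦ 2·5·0·6 = 0
  -X*Z**2 ↦ -1·5·1·36 = -180
  -2*Y**2*Z ↦ -2·1·0·6 = 0
  Z**3 ↦ 1·1·1·216 = 216
Sum: F(5, 0, 6) = (-375) + (450) + (0) + (0) + (-180) + (0) + (216) = 111.
Reducing mod 11: 111 ≡ 1 (mod 11).
Since F(a, b, c) ≡ 1 ≠ 0 (mod 11), P does NOT lie on the curve.


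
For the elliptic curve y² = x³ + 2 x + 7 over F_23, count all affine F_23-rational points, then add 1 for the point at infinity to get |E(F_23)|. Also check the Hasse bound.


Affine points = {(5, 2), (5, 21), (8, 11), (8, 12), (9, 8), (9, 15), (11, 7), (11, 16), (15, 10), (15, 13), (16, 8), (16, 15), (17, 3), (17, 20), (19, 2), (19, 21), (21, 8), (21, 15), (22, 2), (22, 21)}; affine count = 20; |E(F_23)| = 21.

Discriminant check: Δ ∝ 4a³ + 27b² = 4·2³ + 27·7² = 4·8 + 27·49 ≡ 21 (mod 23). Nonzero ⇒ E is nonsingular.
For each x ∈ F_23, compute rhs = x³ + 2·x + 7 mod 23, then count y ∈ F_23 with y² ≡ rhs.
  x = 0: rhs = 7, matching y values: none (0 points).
  x = 1: rhs = 10, matching y values: none (0 points).
  x = 2: rhs = 19, matching y values: none (0 points).
  x = 3: rhs = 17, matching y values: none (0 points).
  x = 4: rhs = 10, matching y values: none (0 points).
  x = 5: rhs = 4, matching y values: 2, 21 (2 points).
  x = 6: rhs = 5, matching y values: none (0 points).
  x = 7: rhs = 19, matching y values: none (0 points).
  x = 8: rhs = 6, matching y values: 11, 12 (2 points).
  x = 9: rhs = 18, matching y values: 8, 15 (2 points).
  x = 10: rhs = 15, matching y values: none (0 points).
  x = 11: rhs = 3, matching y values: 7, 16 (2 points).
  x = 12: rhs = 11, matching y values: none (0 points).
  x = 13: rhs = 22, matching y values: none (0 points).
  x = 14: rhs = 19, matching y values: none (0 points).
  x = 15: rhs = 8, matching y values: 10, 13 (2 points).
  x = 16: rhs = 18, matching y values: 8, 15 (2 points).
  x = 17: rhs = 9, matching y values: 3, 20 (2 points).
  x = 18: rhs = 10, matching y values: none (0 points).
  x = 19: rhs = 4, matching y values: 2, 21 (2 points).
  x = 20: rhs = 20, matching y values: none (0 points).
  x = 21: rhs = 18, matching y values: 8, 15 (2 points).
  x = 22: rhs = 4, matching y values: 2, 21 (2 points).
Total affine count: 20.
Full point count |E(F_23)| = 20 + 1 = 21.
Hasse bound: |21 − (23+1)| = |-3| = 3 ≤ 2√23 ≈ 9.5917 ✓.


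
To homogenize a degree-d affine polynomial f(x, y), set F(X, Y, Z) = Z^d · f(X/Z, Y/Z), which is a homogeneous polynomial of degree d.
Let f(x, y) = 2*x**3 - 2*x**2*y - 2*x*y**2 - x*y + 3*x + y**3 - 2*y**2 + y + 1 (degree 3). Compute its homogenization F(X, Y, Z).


F(X, Y, Z) = 2*X**3 - 2*X**2*Y - 2*X*Y**2 - X*Y*Z + 3*X*Z**2 + Y**3 - 2*Y**2*Z + Y*Z**2 + Z**3

deg(f) = 3.
Substitute x = X/Z, y = Y/Z into f, then multiply by Z^3.
  monomial 2·x^3·y^0 ↦ 2·X^3·Y^0·Z^0.
  monomial -2·x^2·y^1 ↦ -2·X^2·Y^1·Z^0.
  monomial -2·x^1·y^2 ↦ -2·X^1·Y^2·Z^0.
  monomial -1·x^1·y^1 ↦ -1·X^1·Y^1·Z^1.
  monomial 3·x^1·y^0 ↦ 3·X^1·Y^0·Z^2.
  monomial 1·x^0·y^3 ↦ 1·X^0·Y^3·Z^0.
  monomial -2·x^0·y^2 ↦ -2·X^0·Y^2·Z^1.
  monomial 1·x^0·y^1 ↦ 1·X^0·Y^1·Z^2.
  monomial 1·x^0·y^0 ↦ 1·X^0·Y^0·Z^3.
Collecting: F(X, Y, Z) = 2*X**3 - 2*X**2*Y - 2*X*Y**2 - X*Y*Z + 3*X*Z**2 + Y**3 - 2*Y**2*Z + Y*Z**2 + Z**3.


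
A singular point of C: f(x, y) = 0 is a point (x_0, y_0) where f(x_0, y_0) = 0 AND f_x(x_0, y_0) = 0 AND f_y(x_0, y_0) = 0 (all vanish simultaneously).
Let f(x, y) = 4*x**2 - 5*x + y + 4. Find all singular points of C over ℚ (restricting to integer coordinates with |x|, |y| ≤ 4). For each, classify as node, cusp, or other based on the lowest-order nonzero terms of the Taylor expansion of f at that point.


No singular points in the scanned grid; C is smooth there.

Compute partial derivatives:
  f_x = 8*x - 5.
  f_y = 1.
f_y = 1 is a nonzero constant, so f_y never vanishes: no point (x, y) can satisfy f = f_x = f_y = 0. In particular no (x, y) ∈ {−4, ..., 4}² is singular; the curve is smooth.


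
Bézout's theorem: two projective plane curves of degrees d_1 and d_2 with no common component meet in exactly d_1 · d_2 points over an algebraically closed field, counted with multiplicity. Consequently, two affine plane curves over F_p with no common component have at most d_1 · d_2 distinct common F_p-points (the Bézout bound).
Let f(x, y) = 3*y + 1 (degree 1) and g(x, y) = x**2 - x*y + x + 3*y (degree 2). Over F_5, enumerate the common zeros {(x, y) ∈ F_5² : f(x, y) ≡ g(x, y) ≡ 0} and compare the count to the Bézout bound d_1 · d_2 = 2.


Common zeros: ∅; count = 0; Bézout bound = 2.

deg(f) = 1, deg(g) = 2, so Bézout bound = 2.
Scan x ∈ F_5. For each x, list the y ∈ F_5 with f(x, y) ≡ 0 and those with g(x, y) ≡ 0 (mod 5); the common zeros in that column are the intersection.
  x = 0: f ≡ 0 at y ∈ {3}; g ≡ 0 at y ∈ {0}; common: ∅.
  x = 1: f ≡ 0 at y ∈ {3}; g ≡ 0 at y ∈ {4}; common: ∅.
  x = 2: f ≡ 0 at y ∈ {3}; g ≡ 0 at y ∈ {4}; common: ∅.
  x = 3: f ≡ 0 at y ∈ {3}; g ≡ 0 at y ∈ ∅; common: ∅.
  x = 4: f ≡ 0 at y ∈ {3}; g ≡ 0 at y ∈ {0}; common: ∅.
Collecting: common zeros = ∅, so the count is 0.
Comparison with the Bézout bound: 0 ≤ 2 = deg(f)·deg(g), as expected for curves with no common component (the affine F_5-count falls short of the bound because intersections may lie at infinity, over extension fields, or carry multiplicity).
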